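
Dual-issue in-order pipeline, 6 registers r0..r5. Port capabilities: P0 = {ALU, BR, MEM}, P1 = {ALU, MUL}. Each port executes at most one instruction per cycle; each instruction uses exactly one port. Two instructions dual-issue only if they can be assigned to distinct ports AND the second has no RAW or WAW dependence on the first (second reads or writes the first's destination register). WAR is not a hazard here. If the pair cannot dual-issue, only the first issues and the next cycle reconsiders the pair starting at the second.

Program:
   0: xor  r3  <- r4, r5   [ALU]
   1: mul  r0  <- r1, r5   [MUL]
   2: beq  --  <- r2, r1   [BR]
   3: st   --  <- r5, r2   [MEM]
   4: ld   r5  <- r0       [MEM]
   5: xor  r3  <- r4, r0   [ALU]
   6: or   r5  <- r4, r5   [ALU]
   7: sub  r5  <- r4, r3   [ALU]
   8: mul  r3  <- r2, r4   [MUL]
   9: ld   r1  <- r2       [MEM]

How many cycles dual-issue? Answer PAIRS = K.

PAIRS = 3

0. xor mul @i0/i1  | dual
1. beq @i2  | no-port BR/MEM
2. st @i3  | no-port MEM/MEM
3. ld xor @i4/i5  | dual
4. or @i6  | WAW r5
5. sub mul @i7/i8  | dual
6. ld @i9  | tail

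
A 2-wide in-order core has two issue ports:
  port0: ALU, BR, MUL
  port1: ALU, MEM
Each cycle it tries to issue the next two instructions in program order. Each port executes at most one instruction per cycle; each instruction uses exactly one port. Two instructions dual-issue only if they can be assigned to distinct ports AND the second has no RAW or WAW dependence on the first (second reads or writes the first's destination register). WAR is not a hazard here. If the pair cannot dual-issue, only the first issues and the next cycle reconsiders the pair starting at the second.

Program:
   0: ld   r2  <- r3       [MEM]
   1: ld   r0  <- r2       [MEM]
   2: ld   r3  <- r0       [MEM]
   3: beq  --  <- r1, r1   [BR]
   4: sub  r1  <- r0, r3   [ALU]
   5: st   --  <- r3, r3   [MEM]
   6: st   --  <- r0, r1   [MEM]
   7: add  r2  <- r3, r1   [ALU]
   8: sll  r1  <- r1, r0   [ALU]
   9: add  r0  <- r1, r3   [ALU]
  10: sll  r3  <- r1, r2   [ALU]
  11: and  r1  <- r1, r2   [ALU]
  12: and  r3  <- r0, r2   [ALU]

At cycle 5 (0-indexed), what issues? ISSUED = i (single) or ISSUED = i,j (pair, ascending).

t=0 i0:ld.MEM ; no-port MEM/MEM
t=1 i1:ld.MEM ; no-port MEM/MEM
t=2 i2/i3:ld.MEM;beq.BR ; pair
t=3 i4/i5:sub.ALU;st.MEM ; pair
t=4 i6/i7:st.MEM;add.ALU ; pair
t=5 i8:sll.ALU ; RAW r1
t=6 i9/i10:add.ALU;sll.ALU ; pair
t=7 i11/i12:and.ALU;and.ALU ; pair

ISSUED = 8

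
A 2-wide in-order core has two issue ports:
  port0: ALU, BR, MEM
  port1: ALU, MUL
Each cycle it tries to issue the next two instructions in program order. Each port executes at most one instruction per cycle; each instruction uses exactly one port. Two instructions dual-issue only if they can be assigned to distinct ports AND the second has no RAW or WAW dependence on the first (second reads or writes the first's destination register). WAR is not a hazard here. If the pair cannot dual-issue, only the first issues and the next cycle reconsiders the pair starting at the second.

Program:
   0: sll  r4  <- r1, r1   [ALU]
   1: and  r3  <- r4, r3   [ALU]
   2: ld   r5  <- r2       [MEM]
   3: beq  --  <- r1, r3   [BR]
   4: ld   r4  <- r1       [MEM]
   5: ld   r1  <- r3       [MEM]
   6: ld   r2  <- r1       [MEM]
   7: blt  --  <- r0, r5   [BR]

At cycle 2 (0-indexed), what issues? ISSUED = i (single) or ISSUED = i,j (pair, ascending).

ISSUED = 3

  cy0 -> i0 (sll) RAW r4
  cy1 -> i1&i2 (and/ld) 2-wide
  cy2 -> i3 (beq) no-port BR/MEM
  cy3 -> i4 (ld) no-port MEM/MEM
  cy4 -> i5 (ld) no-port MEM/MEM
  cy5 -> i6 (ld) no-port MEM/BR
  cy6 -> i7 (blt) tail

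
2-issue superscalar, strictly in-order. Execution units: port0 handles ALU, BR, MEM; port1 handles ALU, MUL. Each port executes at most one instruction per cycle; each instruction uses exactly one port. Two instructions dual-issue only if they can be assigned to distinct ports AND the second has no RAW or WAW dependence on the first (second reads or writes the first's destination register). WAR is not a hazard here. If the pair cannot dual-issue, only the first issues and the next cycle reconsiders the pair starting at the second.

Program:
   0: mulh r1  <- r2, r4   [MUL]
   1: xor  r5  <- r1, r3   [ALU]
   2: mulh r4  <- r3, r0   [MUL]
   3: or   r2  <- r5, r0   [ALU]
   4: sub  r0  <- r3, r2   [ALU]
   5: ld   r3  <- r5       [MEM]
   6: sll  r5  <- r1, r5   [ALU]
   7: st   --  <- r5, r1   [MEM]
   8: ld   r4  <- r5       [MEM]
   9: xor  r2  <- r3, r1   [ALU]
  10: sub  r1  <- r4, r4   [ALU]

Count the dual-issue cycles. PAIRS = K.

t=0 i0:mulh.MUL ; RAW r1
t=1 i1,i2:xor.ALU/mulh.MUL ; 2-wide
t=2 i3:or.ALU ; RAW r2
t=3 i4,i5:sub.ALU/ld.MEM ; 2-wide
t=4 i6:sll.ALU ; RAW r5
t=5 i7:st.MEM ; no-port MEM/MEM
t=6 i8,i9:ld.MEM/xor.ALU ; 2-wide
t=7 i10:sub.ALU ; tail

PAIRS = 3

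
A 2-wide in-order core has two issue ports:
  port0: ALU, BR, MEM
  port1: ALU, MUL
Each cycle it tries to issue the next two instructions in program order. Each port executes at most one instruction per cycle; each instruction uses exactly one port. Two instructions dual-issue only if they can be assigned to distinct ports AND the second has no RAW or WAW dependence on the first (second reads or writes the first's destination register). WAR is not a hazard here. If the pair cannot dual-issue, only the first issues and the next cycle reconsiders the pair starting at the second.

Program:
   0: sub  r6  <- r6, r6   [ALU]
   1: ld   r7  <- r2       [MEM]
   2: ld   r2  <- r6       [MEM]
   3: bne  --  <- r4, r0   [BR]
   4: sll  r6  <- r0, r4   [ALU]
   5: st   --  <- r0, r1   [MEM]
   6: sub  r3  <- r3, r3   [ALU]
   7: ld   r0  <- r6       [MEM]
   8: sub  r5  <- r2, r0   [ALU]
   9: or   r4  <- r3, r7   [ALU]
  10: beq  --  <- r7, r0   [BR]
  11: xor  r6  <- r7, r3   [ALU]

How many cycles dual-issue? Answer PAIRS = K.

PAIRS = 5

#0 head=0: sub.ALU;ld.MEM i0/i1 2-wide
#1 head=2: ld.MEM i2 no-port MEM/BR
#2 head=3: bne.BR;sll.ALU i3/i4 2-wide
#3 head=5: st.MEM;sub.ALU i5/i6 2-wide
#4 head=7: ld.MEM i7 RAW r0
#5 head=8: sub.ALU;or.ALU i8/i9 2-wide
#6 head=10: beq.BR;xor.ALU i10/i11 2-wide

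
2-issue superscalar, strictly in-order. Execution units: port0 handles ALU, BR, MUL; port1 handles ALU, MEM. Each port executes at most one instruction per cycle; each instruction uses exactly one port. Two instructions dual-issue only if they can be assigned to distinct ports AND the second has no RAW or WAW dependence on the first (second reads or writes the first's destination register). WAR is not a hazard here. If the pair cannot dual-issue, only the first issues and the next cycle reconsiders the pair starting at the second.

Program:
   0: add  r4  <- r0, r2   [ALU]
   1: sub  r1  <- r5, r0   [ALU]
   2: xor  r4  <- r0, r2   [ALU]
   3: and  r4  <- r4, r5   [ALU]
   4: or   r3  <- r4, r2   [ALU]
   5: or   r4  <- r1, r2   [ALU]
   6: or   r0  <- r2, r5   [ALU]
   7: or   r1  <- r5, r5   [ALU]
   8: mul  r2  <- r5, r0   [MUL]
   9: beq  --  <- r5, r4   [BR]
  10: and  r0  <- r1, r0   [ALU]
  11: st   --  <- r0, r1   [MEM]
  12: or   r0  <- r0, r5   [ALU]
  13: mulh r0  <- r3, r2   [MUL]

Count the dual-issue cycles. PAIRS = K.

PAIRS = 5

#0 head=0: add.ALU+sub.ALU i0/i1 2-wide
#1 head=2: xor.ALU i2 RAW+WAW r4
#2 head=3: and.ALU i3 RAW r4
#3 head=4: or.ALU+or.ALU i4/i5 2-wide
#4 head=6: or.ALU+or.ALU i6/i7 2-wide
#5 head=8: mul.MUL i8 no-port MUL/BR
#6 head=9: beq.BR+and.ALU i9/i10 2-wide
#7 head=11: st.MEM+or.ALU i11/i12 2-wide
#8 head=13: mulh.MUL i13 tail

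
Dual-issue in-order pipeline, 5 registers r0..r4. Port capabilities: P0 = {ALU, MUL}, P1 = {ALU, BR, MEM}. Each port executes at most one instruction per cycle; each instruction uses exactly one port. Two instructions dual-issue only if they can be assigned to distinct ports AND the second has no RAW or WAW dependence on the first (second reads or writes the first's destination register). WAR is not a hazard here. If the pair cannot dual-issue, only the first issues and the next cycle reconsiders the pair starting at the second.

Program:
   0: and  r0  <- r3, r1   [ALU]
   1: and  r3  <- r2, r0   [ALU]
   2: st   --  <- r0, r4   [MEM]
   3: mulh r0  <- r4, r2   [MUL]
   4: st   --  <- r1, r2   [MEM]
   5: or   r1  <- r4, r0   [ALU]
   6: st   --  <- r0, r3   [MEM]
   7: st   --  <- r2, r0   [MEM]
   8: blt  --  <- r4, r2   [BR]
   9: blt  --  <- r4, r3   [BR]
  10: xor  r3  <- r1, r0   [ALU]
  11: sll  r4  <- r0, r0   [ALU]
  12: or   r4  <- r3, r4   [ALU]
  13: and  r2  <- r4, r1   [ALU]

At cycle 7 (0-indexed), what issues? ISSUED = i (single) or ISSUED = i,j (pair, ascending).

  cy0 -> i0 (and) RAW r0
  cy1 -> i1,i2 (and/st) 2-wide
  cy2 -> i3,i4 (mulh/st) 2-wide
  cy3 -> i5,i6 (or/st) 2-wide
  cy4 -> i7 (st) no-port MEM/BR
  cy5 -> i8 (blt) no-port BR/BR
  cy6 -> i9,i10 (blt/xor) 2-wide
  cy7 -> i11 (sll) RAW+WAW r4
  cy8 -> i12 (or) RAW r4
  cy9 -> i13 (and) tail

ISSUED = 11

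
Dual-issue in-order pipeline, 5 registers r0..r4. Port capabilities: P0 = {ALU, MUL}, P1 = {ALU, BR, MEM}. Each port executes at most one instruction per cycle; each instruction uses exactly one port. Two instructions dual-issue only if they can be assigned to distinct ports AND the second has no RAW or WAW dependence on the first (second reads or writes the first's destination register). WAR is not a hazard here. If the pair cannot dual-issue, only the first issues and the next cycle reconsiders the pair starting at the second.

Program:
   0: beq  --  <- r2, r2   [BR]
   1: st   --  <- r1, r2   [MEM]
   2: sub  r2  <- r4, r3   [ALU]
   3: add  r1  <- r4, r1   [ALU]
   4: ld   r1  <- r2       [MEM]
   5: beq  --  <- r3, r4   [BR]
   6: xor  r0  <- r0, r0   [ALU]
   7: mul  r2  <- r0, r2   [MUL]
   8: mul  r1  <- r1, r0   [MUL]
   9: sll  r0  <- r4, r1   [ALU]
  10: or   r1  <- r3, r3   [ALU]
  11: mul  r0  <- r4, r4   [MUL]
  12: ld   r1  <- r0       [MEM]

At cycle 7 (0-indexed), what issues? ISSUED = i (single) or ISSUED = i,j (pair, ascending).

#0 head=0: beq.BR i0 no-port BR/MEM
#1 head=1: st.MEM/sub.ALU i1&i2 dual
#2 head=3: add.ALU i3 WAW r1
#3 head=4: ld.MEM i4 no-port MEM/BR
#4 head=5: beq.BR/xor.ALU i5&i6 dual
#5 head=7: mul.MUL i7 no-port MUL/MUL
#6 head=8: mul.MUL i8 RAW r1
#7 head=9: sll.ALU/or.ALU i9&i10 dual
#8 head=11: mul.MUL i11 RAW r0
#9 head=12: ld.MEM i12 tail

ISSUED = 9,10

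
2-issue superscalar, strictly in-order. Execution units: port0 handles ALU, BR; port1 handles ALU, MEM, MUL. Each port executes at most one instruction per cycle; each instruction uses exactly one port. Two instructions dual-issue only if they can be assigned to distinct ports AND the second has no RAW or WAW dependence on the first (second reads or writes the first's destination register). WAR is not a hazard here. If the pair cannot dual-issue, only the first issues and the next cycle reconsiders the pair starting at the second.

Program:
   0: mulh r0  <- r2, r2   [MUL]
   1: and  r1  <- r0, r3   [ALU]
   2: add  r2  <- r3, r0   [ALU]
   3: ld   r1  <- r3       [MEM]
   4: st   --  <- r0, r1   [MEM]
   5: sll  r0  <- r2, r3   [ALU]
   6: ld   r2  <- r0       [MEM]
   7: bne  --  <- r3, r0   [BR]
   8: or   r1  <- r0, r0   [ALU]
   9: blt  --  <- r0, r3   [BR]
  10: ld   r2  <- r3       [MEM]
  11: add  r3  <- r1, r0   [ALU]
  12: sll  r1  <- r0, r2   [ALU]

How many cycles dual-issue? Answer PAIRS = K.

PAIRS = 5

  cy0 -> i0 (mulh) RAW r0
  cy1 -> i1/i2 (and add) 2-wide
  cy2 -> i3 (ld) no-port MEM/MEM
  cy3 -> i4/i5 (st sll) 2-wide
  cy4 -> i6/i7 (ld bne) 2-wide
  cy5 -> i8/i9 (or blt) 2-wide
  cy6 -> i10/i11 (ld add) 2-wide
  cy7 -> i12 (sll) tail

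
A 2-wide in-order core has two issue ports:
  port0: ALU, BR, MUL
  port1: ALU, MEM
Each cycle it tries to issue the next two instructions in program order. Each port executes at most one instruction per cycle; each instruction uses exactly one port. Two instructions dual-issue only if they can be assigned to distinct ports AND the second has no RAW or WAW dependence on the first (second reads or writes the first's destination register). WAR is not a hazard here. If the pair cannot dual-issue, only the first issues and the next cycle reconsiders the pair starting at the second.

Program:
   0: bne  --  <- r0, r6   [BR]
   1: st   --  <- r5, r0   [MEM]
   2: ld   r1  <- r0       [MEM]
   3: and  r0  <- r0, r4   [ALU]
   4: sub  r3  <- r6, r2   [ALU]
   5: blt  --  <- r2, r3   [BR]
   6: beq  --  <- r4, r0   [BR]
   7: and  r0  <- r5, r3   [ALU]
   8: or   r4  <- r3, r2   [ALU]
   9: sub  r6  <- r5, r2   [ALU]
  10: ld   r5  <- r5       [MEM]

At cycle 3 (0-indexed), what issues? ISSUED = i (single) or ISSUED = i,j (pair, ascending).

c0: i0+i1 bne/st  pair
c1: i2+i3 ld/and  pair
c2: i4 sub  RAW r3
c3: i5 blt  no-port BR/BR
c4: i6+i7 beq/and  pair
c5: i8+i9 or/sub  pair
c6: i10 ld  tail

ISSUED = 5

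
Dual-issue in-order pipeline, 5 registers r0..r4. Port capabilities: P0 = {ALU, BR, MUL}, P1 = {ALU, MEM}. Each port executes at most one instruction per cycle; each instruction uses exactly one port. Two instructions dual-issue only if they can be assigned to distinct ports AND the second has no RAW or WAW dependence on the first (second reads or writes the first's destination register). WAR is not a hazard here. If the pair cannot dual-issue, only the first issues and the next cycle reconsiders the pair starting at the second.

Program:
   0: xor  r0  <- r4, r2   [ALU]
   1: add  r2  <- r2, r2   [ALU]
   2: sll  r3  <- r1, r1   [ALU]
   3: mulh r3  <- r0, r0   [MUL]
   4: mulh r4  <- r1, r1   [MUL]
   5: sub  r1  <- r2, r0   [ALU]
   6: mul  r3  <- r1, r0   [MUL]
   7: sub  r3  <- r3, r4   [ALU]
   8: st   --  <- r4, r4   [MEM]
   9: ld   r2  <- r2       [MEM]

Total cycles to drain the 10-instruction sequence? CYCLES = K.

0. xor+add @i0,i1  | pair
1. sll @i2  | WAW r3
2. mulh @i3  | no-port MUL/MUL
3. mulh+sub @i4,i5  | pair
4. mul @i6  | RAW+WAW r3
5. sub+st @i7,i8  | pair
6. ld @i9  | tail

CYCLES = 7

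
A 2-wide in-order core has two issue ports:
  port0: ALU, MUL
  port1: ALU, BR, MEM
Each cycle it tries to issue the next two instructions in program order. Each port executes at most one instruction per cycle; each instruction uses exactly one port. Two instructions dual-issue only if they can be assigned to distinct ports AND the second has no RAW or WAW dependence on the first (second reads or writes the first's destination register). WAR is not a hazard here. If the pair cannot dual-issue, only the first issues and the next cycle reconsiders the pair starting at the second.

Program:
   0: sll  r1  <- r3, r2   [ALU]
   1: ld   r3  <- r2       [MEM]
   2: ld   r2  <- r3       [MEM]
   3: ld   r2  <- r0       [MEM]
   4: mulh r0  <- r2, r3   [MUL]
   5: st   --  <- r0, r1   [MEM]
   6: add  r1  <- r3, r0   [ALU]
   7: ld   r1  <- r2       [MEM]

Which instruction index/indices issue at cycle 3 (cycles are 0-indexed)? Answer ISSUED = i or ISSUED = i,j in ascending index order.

ISSUED = 4

  cy0 -> i0,i1 (sll.ALU ld.MEM) dual
  cy1 -> i2 (ld.MEM) no-port MEM/MEM
  cy2 -> i3 (ld.MEM) RAW r2
  cy3 -> i4 (mulh.MUL) RAW r0
  cy4 -> i5,i6 (st.MEM add.ALU) dual
  cy5 -> i7 (ld.MEM) tail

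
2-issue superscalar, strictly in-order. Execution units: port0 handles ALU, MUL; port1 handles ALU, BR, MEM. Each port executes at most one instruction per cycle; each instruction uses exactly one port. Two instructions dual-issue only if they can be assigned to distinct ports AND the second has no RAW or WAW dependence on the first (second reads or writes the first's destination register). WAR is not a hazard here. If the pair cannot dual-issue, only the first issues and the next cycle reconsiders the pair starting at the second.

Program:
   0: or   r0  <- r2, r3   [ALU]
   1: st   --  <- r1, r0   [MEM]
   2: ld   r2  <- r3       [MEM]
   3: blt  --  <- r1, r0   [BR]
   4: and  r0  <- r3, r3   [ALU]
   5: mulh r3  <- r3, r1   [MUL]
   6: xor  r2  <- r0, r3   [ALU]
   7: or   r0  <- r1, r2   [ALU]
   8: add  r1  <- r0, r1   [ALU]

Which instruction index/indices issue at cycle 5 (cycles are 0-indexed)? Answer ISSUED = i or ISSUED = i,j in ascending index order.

ISSUED = 6

0. or.ALU @i0  | RAW r0
1. st.MEM @i1  | no-port MEM/MEM
2. ld.MEM @i2  | no-port MEM/BR
3. blt.BR+and.ALU @i3&i4  | 2-wide
4. mulh.MUL @i5  | RAW r3
5. xor.ALU @i6  | RAW r2
6. or.ALU @i7  | RAW r0
7. add.ALU @i8  | tail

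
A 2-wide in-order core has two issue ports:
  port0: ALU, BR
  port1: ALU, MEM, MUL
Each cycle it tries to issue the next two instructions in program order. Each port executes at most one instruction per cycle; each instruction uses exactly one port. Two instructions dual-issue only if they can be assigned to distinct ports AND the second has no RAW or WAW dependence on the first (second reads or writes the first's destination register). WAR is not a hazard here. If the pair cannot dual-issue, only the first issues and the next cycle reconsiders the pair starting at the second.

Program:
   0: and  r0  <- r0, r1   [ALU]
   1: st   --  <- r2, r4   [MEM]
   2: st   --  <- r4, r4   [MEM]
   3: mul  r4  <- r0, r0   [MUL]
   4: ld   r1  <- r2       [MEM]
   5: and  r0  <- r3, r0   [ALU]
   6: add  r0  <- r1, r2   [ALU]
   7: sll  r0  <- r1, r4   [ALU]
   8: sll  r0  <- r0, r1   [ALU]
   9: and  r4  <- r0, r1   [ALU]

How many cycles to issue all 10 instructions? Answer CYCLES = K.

CYCLES = 8

[0] i0+i1  and.ALU st.MEM  -- 2-wide
[1] i2  st.MEM  -- no-port MEM/MUL
[2] i3  mul.MUL  -- no-port MUL/MEM
[3] i4+i5  ld.MEM and.ALU  -- 2-wide
[4] i6  add.ALU  -- WAW r0
[5] i7  sll.ALU  -- RAW+WAW r0
[6] i8  sll.ALU  -- RAW r0
[7] i9  and.ALU  -- tail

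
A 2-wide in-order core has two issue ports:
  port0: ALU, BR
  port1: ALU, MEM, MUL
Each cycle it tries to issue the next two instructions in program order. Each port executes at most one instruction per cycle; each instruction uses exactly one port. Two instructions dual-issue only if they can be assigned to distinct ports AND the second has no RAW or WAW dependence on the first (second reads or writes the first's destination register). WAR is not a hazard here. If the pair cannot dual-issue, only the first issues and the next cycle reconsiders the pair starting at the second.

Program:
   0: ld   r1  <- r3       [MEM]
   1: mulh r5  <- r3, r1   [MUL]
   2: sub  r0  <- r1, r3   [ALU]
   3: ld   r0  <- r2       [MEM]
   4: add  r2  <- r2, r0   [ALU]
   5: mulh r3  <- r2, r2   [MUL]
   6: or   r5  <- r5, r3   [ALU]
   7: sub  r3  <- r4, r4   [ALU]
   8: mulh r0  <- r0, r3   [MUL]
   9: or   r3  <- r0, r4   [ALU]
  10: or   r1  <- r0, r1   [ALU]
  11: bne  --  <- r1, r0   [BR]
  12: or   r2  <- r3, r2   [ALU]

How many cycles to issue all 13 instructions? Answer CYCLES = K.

CYCLES = 9

0. ld @i0  | no-port MEM/MUL
1. mulh+sub @i1,i2  | dual
2. ld @i3  | RAW r0
3. add @i4  | RAW r2
4. mulh @i5  | RAW r3
5. or+sub @i6,i7  | dual
6. mulh @i8  | RAW r0
7. or+or @i9,i10  | dual
8. bne+or @i11,i12  | dual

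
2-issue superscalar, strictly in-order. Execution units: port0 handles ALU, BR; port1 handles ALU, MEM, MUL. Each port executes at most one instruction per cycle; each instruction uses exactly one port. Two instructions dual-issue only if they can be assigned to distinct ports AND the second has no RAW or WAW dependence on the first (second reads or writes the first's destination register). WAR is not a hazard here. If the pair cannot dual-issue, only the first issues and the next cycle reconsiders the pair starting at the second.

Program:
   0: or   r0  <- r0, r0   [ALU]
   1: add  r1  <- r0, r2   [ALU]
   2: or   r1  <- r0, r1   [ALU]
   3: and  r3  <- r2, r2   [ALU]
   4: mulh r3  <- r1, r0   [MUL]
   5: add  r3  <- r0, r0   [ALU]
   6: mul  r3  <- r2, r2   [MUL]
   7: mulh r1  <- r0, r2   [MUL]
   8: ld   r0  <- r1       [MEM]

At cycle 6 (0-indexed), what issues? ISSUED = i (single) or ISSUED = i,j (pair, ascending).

ISSUED = 7

#0 head=0: or i0 RAW r0
#1 head=1: add i1 RAW+WAW r1
#2 head=2: or and i2&i3 2-wide
#3 head=4: mulh i4 WAW r3
#4 head=5: add i5 WAW r3
#5 head=6: mul i6 no-port MUL/MUL
#6 head=7: mulh i7 no-port MUL/MEM
#7 head=8: ld i8 tail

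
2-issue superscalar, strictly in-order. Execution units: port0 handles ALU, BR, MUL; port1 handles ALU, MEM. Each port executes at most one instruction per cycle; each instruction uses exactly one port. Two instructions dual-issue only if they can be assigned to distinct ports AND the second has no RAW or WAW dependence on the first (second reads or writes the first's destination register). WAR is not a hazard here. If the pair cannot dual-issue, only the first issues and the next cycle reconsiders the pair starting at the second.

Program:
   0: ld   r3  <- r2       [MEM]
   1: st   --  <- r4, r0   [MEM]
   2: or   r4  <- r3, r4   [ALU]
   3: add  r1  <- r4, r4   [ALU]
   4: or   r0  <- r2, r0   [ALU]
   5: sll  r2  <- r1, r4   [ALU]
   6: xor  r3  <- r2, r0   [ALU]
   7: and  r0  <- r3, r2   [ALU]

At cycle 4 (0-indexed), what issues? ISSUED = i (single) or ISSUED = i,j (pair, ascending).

ISSUED = 6

0. ld.MEM @i0  | no-port MEM/MEM
1. st.MEM+or.ALU @i1&i2  | 2-wide
2. add.ALU+or.ALU @i3&i4  | 2-wide
3. sll.ALU @i5  | RAW r2
4. xor.ALU @i6  | RAW r3
5. and.ALU @i7  | tail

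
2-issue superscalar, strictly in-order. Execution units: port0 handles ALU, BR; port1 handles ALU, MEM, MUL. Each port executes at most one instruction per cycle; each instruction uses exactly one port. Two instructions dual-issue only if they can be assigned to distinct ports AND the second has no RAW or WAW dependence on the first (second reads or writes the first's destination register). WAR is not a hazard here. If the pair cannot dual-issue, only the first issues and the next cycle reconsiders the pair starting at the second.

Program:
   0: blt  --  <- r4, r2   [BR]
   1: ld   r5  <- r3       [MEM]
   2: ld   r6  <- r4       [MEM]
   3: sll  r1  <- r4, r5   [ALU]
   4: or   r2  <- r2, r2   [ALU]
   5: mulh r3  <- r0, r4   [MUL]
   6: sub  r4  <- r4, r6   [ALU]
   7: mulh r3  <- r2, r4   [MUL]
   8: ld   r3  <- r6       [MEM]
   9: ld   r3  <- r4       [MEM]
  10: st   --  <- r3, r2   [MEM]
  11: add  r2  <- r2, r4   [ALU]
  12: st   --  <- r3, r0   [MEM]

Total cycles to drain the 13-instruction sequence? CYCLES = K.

#0 head=0: blt ld i0/i1 pair
#1 head=2: ld sll i2/i3 pair
#2 head=4: or mulh i4/i5 pair
#3 head=6: sub i6 RAW r4
#4 head=7: mulh i7 no-port MUL/MEM
#5 head=8: ld i8 no-port MEM/MEM
#6 head=9: ld i9 no-port MEM/MEM
#7 head=10: st add i10/i11 pair
#8 head=12: st i12 tail

CYCLES = 9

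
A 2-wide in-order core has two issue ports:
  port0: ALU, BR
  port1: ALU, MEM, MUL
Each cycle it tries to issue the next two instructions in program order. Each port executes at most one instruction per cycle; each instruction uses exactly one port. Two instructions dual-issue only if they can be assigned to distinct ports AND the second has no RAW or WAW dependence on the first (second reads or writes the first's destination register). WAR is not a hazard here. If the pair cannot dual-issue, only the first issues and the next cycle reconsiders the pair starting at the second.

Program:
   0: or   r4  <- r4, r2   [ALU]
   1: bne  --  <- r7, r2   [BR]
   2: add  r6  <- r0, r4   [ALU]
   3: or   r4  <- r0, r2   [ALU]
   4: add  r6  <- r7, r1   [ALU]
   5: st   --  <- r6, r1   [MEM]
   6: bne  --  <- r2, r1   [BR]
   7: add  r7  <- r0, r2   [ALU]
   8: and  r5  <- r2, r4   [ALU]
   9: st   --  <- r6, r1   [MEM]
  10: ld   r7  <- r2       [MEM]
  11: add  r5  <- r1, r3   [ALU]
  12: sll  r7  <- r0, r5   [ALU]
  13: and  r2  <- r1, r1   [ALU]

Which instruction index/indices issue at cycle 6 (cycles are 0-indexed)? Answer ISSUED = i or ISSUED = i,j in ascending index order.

ISSUED = 10,11

t=0 i0,i1:or.ALU+bne.BR ; pair
t=1 i2,i3:add.ALU+or.ALU ; pair
t=2 i4:add.ALU ; RAW r6
t=3 i5,i6:st.MEM+bne.BR ; pair
t=4 i7,i8:add.ALU+and.ALU ; pair
t=5 i9:st.MEM ; no-port MEM/MEM
t=6 i10,i11:ld.MEM+add.ALU ; pair
t=7 i12,i13:sll.ALU+and.ALU ; pair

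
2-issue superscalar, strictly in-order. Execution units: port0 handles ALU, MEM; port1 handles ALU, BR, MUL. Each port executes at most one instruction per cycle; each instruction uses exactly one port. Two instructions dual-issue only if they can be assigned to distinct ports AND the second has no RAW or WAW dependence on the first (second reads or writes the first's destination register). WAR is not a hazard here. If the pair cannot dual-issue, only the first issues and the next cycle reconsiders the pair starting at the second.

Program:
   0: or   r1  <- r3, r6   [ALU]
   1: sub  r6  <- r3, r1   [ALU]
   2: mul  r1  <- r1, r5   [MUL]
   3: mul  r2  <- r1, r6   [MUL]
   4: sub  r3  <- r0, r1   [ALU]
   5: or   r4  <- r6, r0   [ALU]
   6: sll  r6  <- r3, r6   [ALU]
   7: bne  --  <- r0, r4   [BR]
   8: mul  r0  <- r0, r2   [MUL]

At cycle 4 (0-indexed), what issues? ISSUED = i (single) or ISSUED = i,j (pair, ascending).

c0: i0 or  RAW r1
c1: i1/i2 sub+mul  dual
c2: i3/i4 mul+sub  dual
c3: i5/i6 or+sll  dual
c4: i7 bne  no-port BR/MUL
c5: i8 mul  tail

ISSUED = 7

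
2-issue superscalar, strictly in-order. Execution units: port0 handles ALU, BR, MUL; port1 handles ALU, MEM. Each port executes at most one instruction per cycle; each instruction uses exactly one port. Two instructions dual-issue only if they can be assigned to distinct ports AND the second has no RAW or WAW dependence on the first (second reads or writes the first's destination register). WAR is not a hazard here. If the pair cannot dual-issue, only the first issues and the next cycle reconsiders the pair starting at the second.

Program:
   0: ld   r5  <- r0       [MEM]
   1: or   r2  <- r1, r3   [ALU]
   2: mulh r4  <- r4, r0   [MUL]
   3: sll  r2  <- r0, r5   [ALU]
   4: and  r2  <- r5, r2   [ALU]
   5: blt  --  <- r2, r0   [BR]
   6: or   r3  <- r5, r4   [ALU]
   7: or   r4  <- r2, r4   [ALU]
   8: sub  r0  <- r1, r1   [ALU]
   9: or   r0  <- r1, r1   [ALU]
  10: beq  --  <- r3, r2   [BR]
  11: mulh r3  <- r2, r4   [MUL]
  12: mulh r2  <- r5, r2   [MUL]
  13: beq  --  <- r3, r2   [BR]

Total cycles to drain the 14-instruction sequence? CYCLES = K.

CYCLES = 9

t=0 i0&i1:ld.MEM or.ALU ; 2-wide
t=1 i2&i3:mulh.MUL sll.ALU ; 2-wide
t=2 i4:and.ALU ; RAW r2
t=3 i5&i6:blt.BR or.ALU ; 2-wide
t=4 i7&i8:or.ALU sub.ALU ; 2-wide
t=5 i9&i10:or.ALU beq.BR ; 2-wide
t=6 i11:mulh.MUL ; no-port MUL/MUL
t=7 i12:mulh.MUL ; no-port MUL/BR
t=8 i13:beq.BR ; tail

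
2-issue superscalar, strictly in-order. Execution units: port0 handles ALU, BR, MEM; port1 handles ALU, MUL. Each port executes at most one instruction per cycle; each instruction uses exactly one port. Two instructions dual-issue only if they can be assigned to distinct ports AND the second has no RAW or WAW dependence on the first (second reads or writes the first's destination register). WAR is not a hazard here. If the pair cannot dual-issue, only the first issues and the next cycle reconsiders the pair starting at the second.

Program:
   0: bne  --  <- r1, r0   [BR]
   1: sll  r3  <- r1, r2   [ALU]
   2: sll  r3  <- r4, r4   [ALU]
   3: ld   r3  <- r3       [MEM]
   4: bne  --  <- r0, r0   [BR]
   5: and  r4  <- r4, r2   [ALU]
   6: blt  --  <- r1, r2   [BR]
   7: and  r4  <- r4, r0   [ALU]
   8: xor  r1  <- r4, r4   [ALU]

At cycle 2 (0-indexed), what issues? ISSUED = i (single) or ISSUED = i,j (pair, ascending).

t=0 i0,i1:bne/sll ; dual
t=1 i2:sll ; RAW+WAW r3
t=2 i3:ld ; no-port MEM/BR
t=3 i4,i5:bne/and ; dual
t=4 i6,i7:blt/and ; dual
t=5 i8:xor ; tail

ISSUED = 3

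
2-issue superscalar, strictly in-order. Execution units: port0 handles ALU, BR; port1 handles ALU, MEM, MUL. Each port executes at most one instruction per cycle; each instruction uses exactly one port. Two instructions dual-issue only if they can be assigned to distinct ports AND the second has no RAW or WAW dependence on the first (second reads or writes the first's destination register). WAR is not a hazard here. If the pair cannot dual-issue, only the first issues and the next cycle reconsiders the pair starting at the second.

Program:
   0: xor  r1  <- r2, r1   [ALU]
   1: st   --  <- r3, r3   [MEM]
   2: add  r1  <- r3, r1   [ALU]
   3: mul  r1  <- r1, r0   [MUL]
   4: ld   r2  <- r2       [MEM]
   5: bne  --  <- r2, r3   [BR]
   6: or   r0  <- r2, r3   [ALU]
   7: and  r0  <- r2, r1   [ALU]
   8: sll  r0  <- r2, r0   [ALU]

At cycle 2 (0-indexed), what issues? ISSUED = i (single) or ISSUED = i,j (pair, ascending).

c0: i0/i1 xor st  pair
c1: i2 add  RAW+WAW r1
c2: i3 mul  no-port MUL/MEM
c3: i4 ld  RAW r2
c4: i5/i6 bne or  pair
c5: i7 and  RAW+WAW r0
c6: i8 sll  tail

ISSUED = 3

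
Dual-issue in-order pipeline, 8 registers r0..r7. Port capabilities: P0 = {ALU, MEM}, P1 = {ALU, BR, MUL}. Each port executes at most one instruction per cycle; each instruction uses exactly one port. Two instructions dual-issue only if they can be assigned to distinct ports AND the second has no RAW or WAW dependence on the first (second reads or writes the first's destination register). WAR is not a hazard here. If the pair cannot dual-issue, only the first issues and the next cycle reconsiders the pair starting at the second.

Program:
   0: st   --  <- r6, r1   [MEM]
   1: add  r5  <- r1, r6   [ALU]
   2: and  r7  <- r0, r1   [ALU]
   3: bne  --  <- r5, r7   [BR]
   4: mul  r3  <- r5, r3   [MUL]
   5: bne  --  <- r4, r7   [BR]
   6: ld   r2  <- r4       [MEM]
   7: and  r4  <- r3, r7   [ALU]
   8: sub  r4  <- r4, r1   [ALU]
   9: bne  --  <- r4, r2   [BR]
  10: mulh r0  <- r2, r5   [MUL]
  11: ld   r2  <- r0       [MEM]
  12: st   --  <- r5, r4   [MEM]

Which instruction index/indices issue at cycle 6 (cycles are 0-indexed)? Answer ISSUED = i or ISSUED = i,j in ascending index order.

0. st+add @i0,i1  | pair
1. and @i2  | RAW r7
2. bne @i3  | no-port BR/MUL
3. mul @i4  | no-port MUL/BR
4. bne+ld @i5,i6  | pair
5. and @i7  | RAW+WAW r4
6. sub @i8  | RAW r4
7. bne @i9  | no-port BR/MUL
8. mulh @i10  | RAW r0
9. ld @i11  | no-port MEM/MEM
10. st @i12  | tail

ISSUED = 8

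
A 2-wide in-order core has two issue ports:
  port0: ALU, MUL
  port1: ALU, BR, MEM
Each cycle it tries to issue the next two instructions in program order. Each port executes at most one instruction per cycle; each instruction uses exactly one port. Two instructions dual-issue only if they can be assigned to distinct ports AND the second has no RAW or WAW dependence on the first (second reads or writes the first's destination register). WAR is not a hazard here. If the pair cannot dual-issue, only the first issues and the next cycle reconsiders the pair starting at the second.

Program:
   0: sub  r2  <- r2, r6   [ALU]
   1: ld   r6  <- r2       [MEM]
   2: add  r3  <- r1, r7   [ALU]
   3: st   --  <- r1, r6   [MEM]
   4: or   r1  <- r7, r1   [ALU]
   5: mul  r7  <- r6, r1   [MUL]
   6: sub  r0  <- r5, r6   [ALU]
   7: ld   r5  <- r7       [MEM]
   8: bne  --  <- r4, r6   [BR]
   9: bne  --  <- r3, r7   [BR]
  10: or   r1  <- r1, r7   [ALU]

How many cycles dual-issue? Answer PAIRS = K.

0. sub.ALU @i0  | RAW r2
1. ld.MEM add.ALU @i1&i2  | pair
2. st.MEM or.ALU @i3&i4  | pair
3. mul.MUL sub.ALU @i5&i6  | pair
4. ld.MEM @i7  | no-port MEM/BR
5. bne.BR @i8  | no-port BR/BR
6. bne.BR or.ALU @i9&i10  | pair

PAIRS = 4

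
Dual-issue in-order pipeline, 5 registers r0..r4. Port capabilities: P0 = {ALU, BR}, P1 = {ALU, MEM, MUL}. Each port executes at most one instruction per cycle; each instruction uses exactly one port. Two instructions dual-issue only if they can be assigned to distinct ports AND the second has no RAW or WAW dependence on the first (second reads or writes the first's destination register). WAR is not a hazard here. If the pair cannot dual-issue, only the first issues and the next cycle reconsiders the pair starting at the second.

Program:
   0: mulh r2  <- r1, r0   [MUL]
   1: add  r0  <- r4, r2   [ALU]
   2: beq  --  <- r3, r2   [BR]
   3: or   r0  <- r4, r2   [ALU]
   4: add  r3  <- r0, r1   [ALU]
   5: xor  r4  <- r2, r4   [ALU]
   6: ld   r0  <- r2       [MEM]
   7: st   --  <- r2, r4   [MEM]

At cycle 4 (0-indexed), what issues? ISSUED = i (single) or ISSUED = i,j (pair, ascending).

ISSUED = 6

c0: i0 mulh  RAW r2
c1: i1/i2 add+beq  pair
c2: i3 or  RAW r0
c3: i4/i5 add+xor  pair
c4: i6 ld  no-port MEM/MEM
c5: i7 st  tail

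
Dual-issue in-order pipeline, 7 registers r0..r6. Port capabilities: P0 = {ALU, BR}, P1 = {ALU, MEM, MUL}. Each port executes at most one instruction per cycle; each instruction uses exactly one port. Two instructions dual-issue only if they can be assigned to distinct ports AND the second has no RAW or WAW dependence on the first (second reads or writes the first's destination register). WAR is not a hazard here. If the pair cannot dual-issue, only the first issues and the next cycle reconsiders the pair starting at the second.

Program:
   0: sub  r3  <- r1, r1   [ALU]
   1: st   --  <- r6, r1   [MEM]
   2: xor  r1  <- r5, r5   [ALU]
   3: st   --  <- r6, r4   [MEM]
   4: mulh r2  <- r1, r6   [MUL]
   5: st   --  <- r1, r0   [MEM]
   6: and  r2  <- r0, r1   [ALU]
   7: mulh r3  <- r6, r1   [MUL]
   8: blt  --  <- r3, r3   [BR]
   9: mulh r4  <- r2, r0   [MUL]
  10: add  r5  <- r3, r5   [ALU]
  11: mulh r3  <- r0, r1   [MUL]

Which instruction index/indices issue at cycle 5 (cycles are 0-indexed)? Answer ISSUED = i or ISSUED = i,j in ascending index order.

ISSUED = 8,9

0. sub.ALU/st.MEM @i0/i1  | 2-wide
1. xor.ALU/st.MEM @i2/i3  | 2-wide
2. mulh.MUL @i4  | no-port MUL/MEM
3. st.MEM/and.ALU @i5/i6  | 2-wide
4. mulh.MUL @i7  | RAW r3
5. blt.BR/mulh.MUL @i8/i9  | 2-wide
6. add.ALU/mulh.MUL @i10/i11  | 2-wide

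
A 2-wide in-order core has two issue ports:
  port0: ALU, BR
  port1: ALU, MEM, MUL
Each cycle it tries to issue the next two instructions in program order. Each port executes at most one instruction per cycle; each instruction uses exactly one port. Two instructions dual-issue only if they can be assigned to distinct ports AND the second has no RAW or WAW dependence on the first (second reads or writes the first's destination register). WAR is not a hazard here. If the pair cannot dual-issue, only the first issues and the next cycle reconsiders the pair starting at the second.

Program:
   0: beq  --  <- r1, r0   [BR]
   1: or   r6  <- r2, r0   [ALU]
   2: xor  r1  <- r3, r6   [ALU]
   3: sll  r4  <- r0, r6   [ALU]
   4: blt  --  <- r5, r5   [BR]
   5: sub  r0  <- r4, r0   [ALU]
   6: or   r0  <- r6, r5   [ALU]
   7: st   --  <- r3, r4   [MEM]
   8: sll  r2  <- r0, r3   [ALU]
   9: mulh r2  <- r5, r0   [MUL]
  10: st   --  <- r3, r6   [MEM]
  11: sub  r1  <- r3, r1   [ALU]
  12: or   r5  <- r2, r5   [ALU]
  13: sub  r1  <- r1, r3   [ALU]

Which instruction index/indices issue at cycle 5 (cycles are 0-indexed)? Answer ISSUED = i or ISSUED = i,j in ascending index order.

t=0 i0/i1:beq/or ; dual
t=1 i2/i3:xor/sll ; dual
t=2 i4/i5:blt/sub ; dual
t=3 i6/i7:or/st ; dual
t=4 i8:sll ; WAW r2
t=5 i9:mulh ; no-port MUL/MEM
t=6 i10/i11:st/sub ; dual
t=7 i12/i13:or/sub ; dual

ISSUED = 9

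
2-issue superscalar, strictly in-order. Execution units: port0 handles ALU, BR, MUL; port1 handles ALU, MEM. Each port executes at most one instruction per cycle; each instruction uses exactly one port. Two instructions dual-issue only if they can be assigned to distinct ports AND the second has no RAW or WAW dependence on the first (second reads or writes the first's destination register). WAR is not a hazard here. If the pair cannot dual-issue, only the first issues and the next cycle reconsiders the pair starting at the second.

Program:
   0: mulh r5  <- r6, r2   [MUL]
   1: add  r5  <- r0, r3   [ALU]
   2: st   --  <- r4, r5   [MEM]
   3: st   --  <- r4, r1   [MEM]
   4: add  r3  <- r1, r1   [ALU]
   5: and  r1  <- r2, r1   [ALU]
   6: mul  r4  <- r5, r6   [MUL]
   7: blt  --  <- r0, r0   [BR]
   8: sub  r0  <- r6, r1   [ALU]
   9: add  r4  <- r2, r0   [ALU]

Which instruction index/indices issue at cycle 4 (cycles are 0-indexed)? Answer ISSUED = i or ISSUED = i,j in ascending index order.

ISSUED = 5,6

0. mulh.MUL @i0  | WAW r5
1. add.ALU @i1  | RAW r5
2. st.MEM @i2  | no-port MEM/MEM
3. st.MEM add.ALU @i3,i4  | dual
4. and.ALU mul.MUL @i5,i6  | dual
5. blt.BR sub.ALU @i7,i8  | dual
6. add.ALU @i9  | tail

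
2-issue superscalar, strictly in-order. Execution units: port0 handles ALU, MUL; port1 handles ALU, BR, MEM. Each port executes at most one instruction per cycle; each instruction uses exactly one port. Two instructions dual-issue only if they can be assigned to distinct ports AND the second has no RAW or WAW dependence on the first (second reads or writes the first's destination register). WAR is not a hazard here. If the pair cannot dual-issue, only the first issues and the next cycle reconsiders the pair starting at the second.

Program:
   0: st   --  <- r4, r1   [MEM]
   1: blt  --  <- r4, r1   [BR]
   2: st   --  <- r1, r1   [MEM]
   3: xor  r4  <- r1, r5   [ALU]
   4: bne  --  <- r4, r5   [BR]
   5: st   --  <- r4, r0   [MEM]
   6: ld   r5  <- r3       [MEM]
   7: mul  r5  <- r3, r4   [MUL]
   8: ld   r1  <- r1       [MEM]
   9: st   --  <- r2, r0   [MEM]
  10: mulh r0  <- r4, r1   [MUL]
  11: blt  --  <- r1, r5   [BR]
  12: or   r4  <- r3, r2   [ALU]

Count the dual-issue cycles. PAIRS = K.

t=0 i0:st.MEM ; no-port MEM/BR
t=1 i1:blt.BR ; no-port BR/MEM
t=2 i2+i3:st.MEM xor.ALU ; 2-wide
t=3 i4:bne.BR ; no-port BR/MEM
t=4 i5:st.MEM ; no-port MEM/MEM
t=5 i6:ld.MEM ; WAW r5
t=6 i7+i8:mul.MUL ld.MEM ; 2-wide
t=7 i9+i10:st.MEM mulh.MUL ; 2-wide
t=8 i11+i12:blt.BR or.ALU ; 2-wide

PAIRS = 4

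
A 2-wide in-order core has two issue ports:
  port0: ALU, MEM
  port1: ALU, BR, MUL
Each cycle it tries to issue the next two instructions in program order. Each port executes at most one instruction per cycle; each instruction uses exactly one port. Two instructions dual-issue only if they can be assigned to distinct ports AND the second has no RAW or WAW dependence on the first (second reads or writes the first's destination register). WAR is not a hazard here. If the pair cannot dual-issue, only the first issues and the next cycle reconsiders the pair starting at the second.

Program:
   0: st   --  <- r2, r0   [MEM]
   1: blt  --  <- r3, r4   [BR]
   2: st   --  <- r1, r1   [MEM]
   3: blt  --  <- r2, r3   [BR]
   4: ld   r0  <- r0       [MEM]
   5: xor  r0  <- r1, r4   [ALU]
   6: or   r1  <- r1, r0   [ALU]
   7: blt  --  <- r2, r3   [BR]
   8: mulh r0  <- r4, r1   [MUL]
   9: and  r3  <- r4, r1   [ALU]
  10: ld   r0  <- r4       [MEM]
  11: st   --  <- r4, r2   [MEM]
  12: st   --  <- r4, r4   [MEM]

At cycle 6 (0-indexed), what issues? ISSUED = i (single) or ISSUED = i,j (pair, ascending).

ISSUED = 10

#0 head=0: st blt i0&i1 2-wide
#1 head=2: st blt i2&i3 2-wide
#2 head=4: ld i4 WAW r0
#3 head=5: xor i5 RAW r0
#4 head=6: or blt i6&i7 2-wide
#5 head=8: mulh and i8&i9 2-wide
#6 head=10: ld i10 no-port MEM/MEM
#7 head=11: st i11 no-port MEM/MEM
#8 head=12: st i12 tail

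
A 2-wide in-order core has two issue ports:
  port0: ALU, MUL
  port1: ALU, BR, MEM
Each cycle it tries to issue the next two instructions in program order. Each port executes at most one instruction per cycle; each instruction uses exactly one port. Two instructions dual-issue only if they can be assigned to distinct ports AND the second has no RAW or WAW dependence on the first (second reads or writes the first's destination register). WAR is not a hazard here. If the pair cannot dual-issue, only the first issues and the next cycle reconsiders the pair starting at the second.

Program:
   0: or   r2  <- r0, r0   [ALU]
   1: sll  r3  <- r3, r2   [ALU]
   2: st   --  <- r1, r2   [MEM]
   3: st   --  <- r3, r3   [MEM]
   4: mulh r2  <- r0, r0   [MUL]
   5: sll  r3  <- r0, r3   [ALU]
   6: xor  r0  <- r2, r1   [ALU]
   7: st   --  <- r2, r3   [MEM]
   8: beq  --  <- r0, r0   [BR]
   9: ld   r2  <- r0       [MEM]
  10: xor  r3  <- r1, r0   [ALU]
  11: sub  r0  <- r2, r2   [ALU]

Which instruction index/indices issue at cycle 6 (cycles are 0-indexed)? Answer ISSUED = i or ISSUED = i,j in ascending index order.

ISSUED = 9,10

0. or.ALU @i0  | RAW r2
1. sll.ALU;st.MEM @i1+i2  | 2-wide
2. st.MEM;mulh.MUL @i3+i4  | 2-wide
3. sll.ALU;xor.ALU @i5+i6  | 2-wide
4. st.MEM @i7  | no-port MEM/BR
5. beq.BR @i8  | no-port BR/MEM
6. ld.MEM;xor.ALU @i9+i10  | 2-wide
7. sub.ALU @i11  | tail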